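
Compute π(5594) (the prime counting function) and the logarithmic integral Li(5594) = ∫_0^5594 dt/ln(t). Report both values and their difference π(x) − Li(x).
π(5594) = 738;  Li(5594) ≈ 753.56;  π(x) − Li(x) ≈ -15.56.

Direct count of primes ≤ 5594 gives π(5594) = 738. Numerical evaluation of the logarithmic integral gives Li(5594) ≈ 753.56. The difference π(x) − Li(x) ≈ -15.56 is typically negative for small/moderate x (Li(x) overestimates), though Littlewood's theorem shows this sign changes infinitely often.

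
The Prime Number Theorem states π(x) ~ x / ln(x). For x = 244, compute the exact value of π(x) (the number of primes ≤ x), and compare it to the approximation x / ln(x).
π(244) = 53;  x/ln(x) ≈ 44.39;  relative error ≈ 16.25%.

Directly count primes up to 244: π(244) = 53. The PNT approximation gives 244/ln(244) ≈ 244/5.49717 ≈ 44.39. Relative error (π(x) − x/ln(x)) / π(x) ≈ 16.25%; the approximation is known to undercount slightly (Li(x) is a better estimate).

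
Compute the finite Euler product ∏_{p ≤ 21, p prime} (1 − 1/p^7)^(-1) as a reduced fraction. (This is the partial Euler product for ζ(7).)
∏ = 155826023762586560111512988551201501037015625/154535761885293084095586902270463356349603488

The primes p ≤ 21 are [2, 3, 5, 7, 11, 13, 17, 19]. For each prime, (1 − 1/p^7)^(-1) = p^7 / (p^7 − 1). The product is (1 − 1/2^7)^(-1), (1 − 1/3^7)^(-1), (1 − 1/5^7)^(-1), (1 − 1/7^7)^(-1), (1 − 1/11^7)^(-1), (1 − 1/13^7)^(-1), (1 − 1/17^7)^(-1), (1 − 1/19^7)^(-1) = ∏ p^7 / (p^7 − 1) = 155826023762586560111512988551201501037015625/154535761885293084095586902270463356349603488.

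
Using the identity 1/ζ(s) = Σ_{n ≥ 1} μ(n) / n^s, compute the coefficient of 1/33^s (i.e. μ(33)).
μ(33) = 1

Factor n = 33 = 3 · 11. μ(n) = 0 if any exponent ≥ 2 (not squarefree); otherwise μ(n) = (−1)^{ω(n)} where ω(n) is the number of distinct prime factors. Applying: μ(33) = 1.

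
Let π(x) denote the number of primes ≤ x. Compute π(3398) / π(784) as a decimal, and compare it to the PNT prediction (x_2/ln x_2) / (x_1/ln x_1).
π(3398)/π(784) = 478/137 ≈ 3.4891;  PNT prediction ≈ 3.5525.

π(784) = 137 and π(3398) = 478, so π(3398)/π(784) ≈ 3.4891. The PNT-predicted ratio is (3398/ln(3398)) / (784/ln(784)) ≈ 3.5525. The two agree to within a few percent, as expected.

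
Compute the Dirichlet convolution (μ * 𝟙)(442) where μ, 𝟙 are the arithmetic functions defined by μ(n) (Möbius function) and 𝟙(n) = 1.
(μ * 𝟙)(442) = 0

Divisors of 442: [1, 2, 13, 17, 26, 34, 221, 442]. For each d | 442:
  d = 1: μ(1) · 𝟙(442/1) = 1 · 1 = 1
  d = 2: μ(2) · 𝟙(442/2) = -1 · 1 = -1
  d = 13: μ(13) · 𝟙(442/13) = -1 · 1 = -1
  d = 17: μ(17) · 𝟙(442/17) = -1 · 1 = -1
  d = 26: μ(26) · 𝟙(442/26) = 1 · 1 = 1
  d = 34: μ(34) · 𝟙(442/34) = 1 · 1 = 1
  d = 221: μ(221) · 𝟙(442/221) = 1 · 1 = 1
  d = 442: μ(442) · 𝟙(442/442) = -1 · 1 = -1
Summing: (μ * 𝟙)(442) = 1 + -1 + -1 + -1 + 1 + 1 + 1 + -1 = 0.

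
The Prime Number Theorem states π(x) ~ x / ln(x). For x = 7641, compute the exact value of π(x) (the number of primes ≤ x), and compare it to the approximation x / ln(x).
π(7641) = 969;  x/ln(x) ≈ 854.58;  relative error ≈ 11.81%.

Directly count primes up to 7641: π(7641) = 969. The PNT approximation gives 7641/ln(7641) ≈ 7641/8.94128 ≈ 854.58. Relative error (π(x) − x/ln(x)) / π(x) ≈ 11.81%; the approximation is known to undercount slightly (Li(x) is a better estimate).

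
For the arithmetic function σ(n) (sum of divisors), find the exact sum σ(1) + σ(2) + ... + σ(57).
Σ_{n ≤ 57} σ(n) = 2696

Compute σ(n) for each 1 ≤ n ≤ 57: σ(1) = 1, σ(2) = 3, σ(3) = 4, σ(4) = 7, σ(5) = 6, σ(6) = 12, σ(7) = 8, σ(8) = 15, σ(9) = 13, σ(10) = 18, σ(11) = 12, σ(12) = 28, σ(13) = 14, σ(14) = 24, σ(15) = 24, σ(16) = 31, σ(17) = 18, σ(18) = 39, σ(19) = 20, σ(20) = 42, σ(21) = 32, σ(22) = 36, σ(23) = 24, σ(24) = 60, σ(25) = 31, σ(26) = 42, σ(27) = 40, σ(28) = 56, σ(29) = 30, σ(30) = 72, σ(31) = 32, σ(32) = 63, σ(33) = 48, σ(34) = 54, σ(35) = 48, σ(36) = 91, σ(37) = 38, σ(38) = 60, σ(39) = 56, σ(40) = 90, σ(41) = 42, σ(42) = 96, σ(43) = 44, σ(44) = 84, σ(45) = 78, σ(46) = 72, σ(47) = 48, σ(48) = 124, σ(49) = 57, σ(50) = 93, σ(51) = 72, σ(52) = 98, σ(53) = 54, σ(54) = 120, σ(55) = 72, σ(56) = 120, σ(57) = 80. Summing all 57 values: 2696. (Average order: Σ_{n ≤ x} σ(n) ~ (π²/12) x². For x = 57, (π²/12)·57² ≈ 2672.20.)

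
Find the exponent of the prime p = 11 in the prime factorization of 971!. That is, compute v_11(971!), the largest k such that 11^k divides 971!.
v_11(971!) = 96

Legendre's formula: v_p(n!) = Σ_{k ≥ 1} ⌊n / p^k⌋. For p = 11, n = 971, the terms are:
  ⌊971/11^1⌋ = ⌊971/11⌋ = 88
  ⌊971/11^2⌋ = ⌊971/121⌋ = 8
(the next term ⌊971/11^3⌋ = 0, terminating the sum). Summing: v_11(971!) = 88 + 8 = 96.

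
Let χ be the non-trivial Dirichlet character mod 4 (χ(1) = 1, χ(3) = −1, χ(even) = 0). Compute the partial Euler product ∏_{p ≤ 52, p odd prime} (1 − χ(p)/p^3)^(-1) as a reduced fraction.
∏ = 5542372783760447569145696690995330585/5720007308274565543266215981884637184

The odd primes p ≤ 52 are [3, 5, 7, 11, 13, 17, 19, 23, 29, 31, 37, 41, 43, 47]. For each, χ(p) = 1 if p ≡ 1 mod 4, χ(p) = −1 if p ≡ 3 mod 4. Taking (1 − χ(p)/p^3)^(-1) = p^3/(p^3 − χ(p)): (1 − (-1)/3^3)^(-1) · (1 − (1)/5^3)^(-1) · (1 − (-1)/7^3)^(-1) · (1 − (-1)/11^3)^(-1) · (1 − (1)/13^3)^(-1) · (1 − (1)/17^3)^(-1) · (1 − (-1)/19^3)^(-1) · (1 − (-1)/23^3)^(-1) · (1 − (1)/29^3)^(-1) · (1 − (-1)/31^3)^(-1) · (1 − (1)/37^3)^(-1) · (1 − (1)/41^3)^(-1) · (1 − (-1)/43^3)^(-1) · (1 − (-1)/47^3)^(-1) = 5542372783760447569145696690995330585/5720007308274565543266215981884637184.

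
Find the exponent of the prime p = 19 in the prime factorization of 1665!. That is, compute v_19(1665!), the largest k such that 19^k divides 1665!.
v_19(1665!) = 91

Legendre's formula: v_p(n!) = Σ_{k ≥ 1} ⌊n / p^k⌋. For p = 19, n = 1665, the terms are:
  ⌊1665/19^1⌋ = ⌊1665/19⌋ = 87
  ⌊1665/19^2⌋ = ⌊1665/361⌋ = 4
(the next term ⌊1665/19^3⌋ = 0, terminating the sum). Summing: v_19(1665!) = 87 + 4 = 91.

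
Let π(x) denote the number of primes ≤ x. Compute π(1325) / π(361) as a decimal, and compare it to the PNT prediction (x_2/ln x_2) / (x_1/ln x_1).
π(1325)/π(361) = 216/72 ≈ 3.0000;  PNT prediction ≈ 3.0065.

π(361) = 72 and π(1325) = 216, so π(1325)/π(361) ≈ 3.0000. The PNT-predicted ratio is (1325/ln(1325)) / (361/ln(361)) ≈ 3.0065. The two agree to within a few percent, as expected.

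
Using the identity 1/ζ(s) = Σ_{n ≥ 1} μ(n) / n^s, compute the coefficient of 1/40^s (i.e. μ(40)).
μ(40) = 0

Factor n = 40 = 2^3 · 5. μ(n) = 0 if any exponent ≥ 2 (not squarefree); otherwise μ(n) = (−1)^{ω(n)} where ω(n) is the number of distinct prime factors. Applying: μ(40) = 0.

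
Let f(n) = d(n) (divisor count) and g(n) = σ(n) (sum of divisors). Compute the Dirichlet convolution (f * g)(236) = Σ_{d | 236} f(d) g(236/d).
(d * σ)(236) = 992

Divisors of 236: [1, 2, 4, 59, 118, 236]. For each d | 236:
  d = 1: d(1) · σ(236/1) = 1 · 420 = 420
  d = 2: d(2) · σ(236/2) = 2 · 180 = 360
  d = 4: d(4) · σ(236/4) = 3 · 60 = 180
  d = 59: d(59) · σ(236/59) = 2 · 7 = 14
  d = 118: d(118) · σ(236/118) = 4 · 3 = 12
  d = 236: d(236) · σ(236/236) = 6 · 1 = 6
Summing: (d * σ)(236) = 420 + 360 + 180 + 14 + 12 + 6 = 992.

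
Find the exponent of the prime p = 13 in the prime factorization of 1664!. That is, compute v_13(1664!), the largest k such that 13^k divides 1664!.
v_13(1664!) = 137

Legendre's formula: v_p(n!) = Σ_{k ≥ 1} ⌊n / p^k⌋. For p = 13, n = 1664, the terms are:
  ⌊1664/13^1⌋ = ⌊1664/13⌋ = 128
  ⌊1664/13^2⌋ = ⌊1664/169⌋ = 9
(the next term ⌊1664/13^3⌋ = 0, terminating the sum). Summing: v_13(1664!) = 128 + 9 = 137.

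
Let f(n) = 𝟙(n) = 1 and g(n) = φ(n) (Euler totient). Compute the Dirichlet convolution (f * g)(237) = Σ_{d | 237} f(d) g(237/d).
(𝟙 * φ)(237) = 237

Divisors of 237: [1, 3, 79, 237]. For each d | 237:
  d = 1: 𝟙(1) · φ(237/1) = 1 · 156 = 156
  d = 3: 𝟙(3) · φ(237/3) = 1 · 78 = 78
  d = 79: 𝟙(79) · φ(237/79) = 1 · 2 = 2
  d = 237: 𝟙(237) · φ(237/237) = 1 · 1 = 1
Summing: (𝟙 * φ)(237) = 156 + 78 + 2 + 1 = 237.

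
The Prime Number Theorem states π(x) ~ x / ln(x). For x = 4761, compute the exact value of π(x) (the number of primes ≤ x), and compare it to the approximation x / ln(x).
π(4761) = 641;  x/ln(x) ≈ 562.22;  relative error ≈ 12.29%.

Directly count primes up to 4761: π(4761) = 641. The PNT approximation gives 4761/ln(4761) ≈ 4761/8.46821 ≈ 562.22. Relative error (π(x) − x/ln(x)) / π(x) ≈ 12.29%; the approximation is known to undercount slightly (Li(x) is a better estimate).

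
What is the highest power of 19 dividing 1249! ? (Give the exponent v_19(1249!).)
v_19(1249!) = 68

Legendre's formula: v_p(n!) = Σ_{k ≥ 1} ⌊n / p^k⌋. For p = 19, n = 1249, the terms are:
  ⌊1249/19^1⌋ = ⌊1249/19⌋ = 65
  ⌊1249/19^2⌋ = ⌊1249/361⌋ = 3
(the next term ⌊1249/19^3⌋ = 0, terminating the sum). Summing: v_19(1249!) = 65 + 3 = 68.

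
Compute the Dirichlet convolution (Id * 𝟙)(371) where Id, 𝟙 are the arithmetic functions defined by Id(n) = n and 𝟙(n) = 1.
(Id * 𝟙)(371) = 432

Divisors of 371: [1, 7, 53, 371]. For each d | 371:
  d = 1: Id(1) · 𝟙(371/1) = 1 · 1 = 1
  d = 7: Id(7) · 𝟙(371/7) = 7 · 1 = 7
  d = 53: Id(53) · 𝟙(371/53) = 53 · 1 = 53
  d = 371: Id(371) · 𝟙(371/371) = 371 · 1 = 371
Summing: (Id * 𝟙)(371) = 1 + 7 + 53 + 371 = 432.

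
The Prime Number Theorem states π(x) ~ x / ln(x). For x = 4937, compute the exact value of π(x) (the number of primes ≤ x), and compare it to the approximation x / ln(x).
π(4937) = 660;  x/ln(x) ≈ 580.52;  relative error ≈ 12.04%.

Directly count primes up to 4937: π(4937) = 660. The PNT approximation gives 4937/ln(4937) ≈ 4937/8.50451 ≈ 580.52. Relative error (π(x) − x/ln(x)) / π(x) ≈ 12.04%; the approximation is known to undercount slightly (Li(x) is a better estimate).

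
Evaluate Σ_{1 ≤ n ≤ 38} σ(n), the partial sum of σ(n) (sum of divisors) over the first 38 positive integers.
Σ_{n ≤ 38} σ(n) = 1196

Compute σ(n) for each 1 ≤ n ≤ 38: σ(1) = 1, σ(2) = 3, σ(3) = 4, σ(4) = 7, σ(5) = 6, σ(6) = 12, σ(7) = 8, σ(8) = 15, σ(9) = 13, σ(10) = 18, σ(11) = 12, σ(12) = 28, σ(13) = 14, σ(14) = 24, σ(15) = 24, σ(16) = 31, σ(17) = 18, σ(18) = 39, σ(19) = 20, σ(20) = 42, σ(21) = 32, σ(22) = 36, σ(23) = 24, σ(24) = 60, σ(25) = 31, σ(26) = 42, σ(27) = 40, σ(28) = 56, σ(29) = 30, σ(30) = 72, σ(31) = 32, σ(32) = 63, σ(33) = 48, σ(34) = 54, σ(35) = 48, σ(36) = 91, σ(37) = 38, σ(38) = 60. Summing all 38 values: 1196. (Average order: Σ_{n ≤ x} σ(n) ~ (π²/12) x². For x = 38, (π²/12)·38² ≈ 1187.64.)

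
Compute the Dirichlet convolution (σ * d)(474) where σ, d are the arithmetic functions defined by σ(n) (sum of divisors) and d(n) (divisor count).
(σ * d)(474) = 2460

Divisors of 474: [1, 2, 3, 6, 79, 158, 237, 474]. For each d | 474:
  d = 1: σ(1) · d(474/1) = 1 · 8 = 8
  d = 2: σ(2) · d(474/2) = 3 · 4 = 12
  d = 3: σ(3) · d(474/3) = 4 · 4 = 16
  d = 6: σ(6) · d(474/6) = 12 · 2 = 24
  d = 79: σ(79) · d(474/79) = 80 · 4 = 320
  d = 158: σ(158) · d(474/158) = 240 · 2 = 480
  d = 237: σ(237) · d(474/237) = 320 · 2 = 640
  d = 474: σ(474) · d(474/474) = 960 · 1 = 960
Summing: (σ * d)(474) = 8 + 12 + 16 + 24 + 320 + 480 + 640 + 960 = 2460.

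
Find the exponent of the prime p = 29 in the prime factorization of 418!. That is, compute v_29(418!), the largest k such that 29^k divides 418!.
v_29(418!) = 14

Legendre's formula: v_p(n!) = Σ_{k ≥ 1} ⌊n / p^k⌋. For p = 29, n = 418, the terms are:
  ⌊418/29^1⌋ = ⌊418/29⌋ = 14
(the next term ⌊418/29^2⌋ = 0, terminating the sum). Summing: v_29(418!) = 14 = 14.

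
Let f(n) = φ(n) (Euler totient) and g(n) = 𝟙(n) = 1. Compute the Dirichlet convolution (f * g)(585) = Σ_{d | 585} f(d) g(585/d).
(φ * 𝟙)(585) = 585

Divisors of 585: [1, 3, 5, 9, 13, 15, 39, 45, 65, 117, 195, 585]. For each d | 585:
  d = 1: φ(1) · 𝟙(585/1) = 1 · 1 = 1
  d = 3: φ(3) · 𝟙(585/3) = 2 · 1 = 2
  d = 5: φ(5) · 𝟙(585/5) = 4 · 1 = 4
  d = 9: φ(9) · 𝟙(585/9) = 6 · 1 = 6
  d = 13: φ(13) · 𝟙(585/13) = 12 · 1 = 12
  d = 15: φ(15) · 𝟙(585/15) = 8 · 1 = 8
  d = 39: φ(39) · 𝟙(585/39) = 24 · 1 = 24
  d = 45: φ(45) · 𝟙(585/45) = 24 · 1 = 24
  d = 65: φ(65) · 𝟙(585/65) = 48 · 1 = 48
  d = 117: φ(117) · 𝟙(585/117) = 72 · 1 = 72
  d = 195: φ(195) · 𝟙(585/195) = 96 · 1 = 96
  d = 585: φ(585) · 𝟙(585/585) = 288 · 1 = 288
Summing: (φ * 𝟙)(585) = 1 + 2 + 4 + 6 + 12 + 8 + 24 + 24 + 48 + 72 + 96 + 288 = 585.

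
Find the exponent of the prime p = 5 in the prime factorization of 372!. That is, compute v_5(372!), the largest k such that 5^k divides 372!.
v_5(372!) = 90

Legendre's formula: v_p(n!) = Σ_{k ≥ 1} ⌊n / p^k⌋. For p = 5, n = 372, the terms are:
  ⌊372/5^1⌋ = ⌊372/5⌋ = 74
  ⌊372/5^2⌋ = ⌊372/25⌋ = 14
  ⌊372/5^3⌋ = ⌊372/125⌋ = 2
(the next term ⌊372/5^4⌋ = 0, terminating the sum). Summing: v_5(372!) = 74 + 14 + 2 = 90.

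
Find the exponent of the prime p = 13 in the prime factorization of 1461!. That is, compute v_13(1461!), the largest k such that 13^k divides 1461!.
v_13(1461!) = 120

Legendre's formula: v_p(n!) = Σ_{k ≥ 1} ⌊n / p^k⌋. For p = 13, n = 1461, the terms are:
  ⌊1461/13^1⌋ = ⌊1461/13⌋ = 112
  ⌊1461/13^2⌋ = ⌊1461/169⌋ = 8
(the next term ⌊1461/13^3⌋ = 0, terminating the sum). Summing: v_13(1461!) = 112 + 8 = 120.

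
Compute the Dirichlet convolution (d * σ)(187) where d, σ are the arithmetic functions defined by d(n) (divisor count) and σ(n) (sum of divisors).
(d * σ)(187) = 280

Divisors of 187: [1, 11, 17, 187]. For each d | 187:
  d = 1: d(1) · σ(187/1) = 1 · 216 = 216
  d = 11: d(11) · σ(187/11) = 2 · 18 = 36
  d = 17: d(17) · σ(187/17) = 2 · 12 = 24
  d = 187: d(187) · σ(187/187) = 4 · 1 = 4
Summing: (d * σ)(187) = 216 + 36 + 24 + 4 = 280.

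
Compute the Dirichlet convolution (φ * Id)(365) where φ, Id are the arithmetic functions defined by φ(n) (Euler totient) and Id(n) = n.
(φ * Id)(365) = 1305

Divisors of 365: [1, 5, 73, 365]. For each d | 365:
  d = 1: φ(1) · Id(365/1) = 1 · 365 = 365
  d = 5: φ(5) · Id(365/5) = 4 · 73 = 292
  d = 73: φ(73) · Id(365/73) = 72 · 5 = 360
  d = 365: φ(365) · Id(365/365) = 288 · 1 = 288
Summing: (φ * Id)(365) = 365 + 292 + 360 + 288 = 1305.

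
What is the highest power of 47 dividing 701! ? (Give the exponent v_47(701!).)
v_47(701!) = 14

Legendre's formula: v_p(n!) = Σ_{k ≥ 1} ⌊n / p^k⌋. For p = 47, n = 701, the terms are:
  ⌊701/47^1⌋ = ⌊701/47⌋ = 14
(the next term ⌊701/47^2⌋ = 0, terminating the sum). Summing: v_47(701!) = 14 = 14.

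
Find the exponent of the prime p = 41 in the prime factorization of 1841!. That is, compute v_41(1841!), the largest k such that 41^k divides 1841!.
v_41(1841!) = 45

Legendre's formula: v_p(n!) = Σ_{k ≥ 1} ⌊n / p^k⌋. For p = 41, n = 1841, the terms are:
  ⌊1841/41^1⌋ = ⌊1841/41⌋ = 44
  ⌊1841/41^2⌋ = ⌊1841/1681⌋ = 1
(the next term ⌊1841/41^3⌋ = 0, terminating the sum). Summing: v_41(1841!) = 44 + 1 = 45.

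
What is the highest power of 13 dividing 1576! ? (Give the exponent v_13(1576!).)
v_13(1576!) = 130

Legendre's formula: v_p(n!) = Σ_{k ≥ 1} ⌊n / p^k⌋. For p = 13, n = 1576, the terms are:
  ⌊1576/13^1⌋ = ⌊1576/13⌋ = 121
  ⌊1576/13^2⌋ = ⌊1576/169⌋ = 9
(the next term ⌊1576/13^3⌋ = 0, terminating the sum). Summing: v_13(1576!) = 121 + 9 = 130.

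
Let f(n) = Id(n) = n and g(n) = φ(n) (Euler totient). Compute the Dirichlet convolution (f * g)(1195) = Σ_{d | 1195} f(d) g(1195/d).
(Id * φ)(1195) = 4293

Divisors of 1195: [1, 5, 239, 1195]. For each d | 1195:
  d = 1: Id(1) · φ(1195/1) = 1 · 952 = 952
  d = 5: Id(5) · φ(1195/5) = 5 · 238 = 1190
  d = 239: Id(239) · φ(1195/239) = 239 · 4 = 956
  d = 1195: Id(1195) · φ(1195/1195) = 1195 · 1 = 1195
Summing: (Id * φ)(1195) = 952 + 1190 + 956 + 1195 = 4293.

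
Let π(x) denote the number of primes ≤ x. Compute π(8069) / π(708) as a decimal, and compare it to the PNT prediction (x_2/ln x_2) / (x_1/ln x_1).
π(8069)/π(708) = 1014/126 ≈ 8.0476;  PNT prediction ≈ 8.3141.

π(708) = 126 and π(8069) = 1014, so π(8069)/π(708) ≈ 8.0476. The PNT-predicted ratio is (8069/ln(8069)) / (708/ln(708)) ≈ 8.3141. The two agree to within a few percent, as expected.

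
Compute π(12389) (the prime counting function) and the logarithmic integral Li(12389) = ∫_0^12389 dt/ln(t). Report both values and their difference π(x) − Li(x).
π(12389) = 1478;  Li(12389) ≈ 1502.44;  π(x) − Li(x) ≈ -24.44.

Direct count of primes ≤ 12389 gives π(12389) = 1478. Numerical evaluation of the logarithmic integral gives Li(12389) ≈ 1502.44. The difference π(x) − Li(x) ≈ -24.44 is typically negative for small/moderate x (Li(x) overestimates), though Littlewood's theorem shows this sign changes infinitely often.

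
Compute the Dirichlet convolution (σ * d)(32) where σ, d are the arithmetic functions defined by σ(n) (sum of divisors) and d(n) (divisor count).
(σ * d)(32) = 219

Divisors of 32: [1, 2, 4, 8, 16, 32]. For each d | 32:
  d = 1: σ(1) · d(32/1) = 1 · 6 = 6
  d = 2: σ(2) · d(32/2) = 3 · 5 = 15
  d = 4: σ(4) · d(32/4) = 7 · 4 = 28
  d = 8: σ(8) · d(32/8) = 15 · 3 = 45
  d = 16: σ(16) · d(32/16) = 31 · 2 = 62
  d = 32: σ(32) · d(32/32) = 63 · 1 = 63
Summing: (σ * d)(32) = 6 + 15 + 28 + 45 + 62 + 63 = 219.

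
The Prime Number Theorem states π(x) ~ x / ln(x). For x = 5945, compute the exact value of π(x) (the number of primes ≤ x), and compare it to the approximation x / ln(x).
π(5945) = 780;  x/ln(x) ≈ 684.10;  relative error ≈ 12.30%.

Directly count primes up to 5945: π(5945) = 780. The PNT approximation gives 5945/ln(5945) ≈ 5945/8.69031 ≈ 684.10. Relative error (π(x) − x/ln(x)) / π(x) ≈ 12.30%; the approximation is known to undercount slightly (Li(x) is a better estimate).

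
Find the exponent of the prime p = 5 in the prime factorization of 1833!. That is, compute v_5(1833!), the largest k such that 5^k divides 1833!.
v_5(1833!) = 455

Legendre's formula: v_p(n!) = Σ_{k ≥ 1} ⌊n / p^k⌋. For p = 5, n = 1833, the terms are:
  ⌊1833/5^1⌋ = ⌊1833/5⌋ = 366
  ⌊1833/5^2⌋ = ⌊1833/25⌋ = 73
  ⌊1833/5^3⌋ = ⌊1833/125⌋ = 14
  ⌊1833/5^4⌋ = ⌊1833/625⌋ = 2
(the next term ⌊1833/5^5⌋ = 0, terminating the sum). Summing: v_5(1833!) = 366 + 73 + 14 + 2 = 455.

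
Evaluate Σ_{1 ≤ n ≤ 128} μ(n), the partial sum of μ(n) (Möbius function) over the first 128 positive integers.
Σ_{n ≤ 128} μ(n) = -2

Compute μ(n) for each 1 ≤ n ≤ 128: μ(1) = 1, μ(2) = -1, μ(3) = -1, μ(4) = 0, μ(5) = -1, μ(6) = 1, μ(7) = -1, μ(8) = 0, μ(9) = 0, μ(10) = 1, μ(11) = -1, μ(12) = 0, μ(13) = -1, μ(14) = 1, μ(15) = 1, μ(16) = 0, μ(17) = -1, μ(18) = 0, μ(19) = -1, μ(20) = 0, μ(21) = 1, μ(22) = 1, μ(23) = -1, μ(24) = 0, μ(25) = 0, μ(26) = 1, μ(27) = 0, μ(28) = 0, μ(29) = -1, μ(30) = -1, μ(31) = -1, μ(32) = 0, μ(33) = 1, μ(34) = 1, μ(35) = 1, μ(36) = 0, μ(37) = -1, μ(38) = 1, μ(39) = 1, μ(40) = 0, μ(41) = -1, μ(42) = -1, μ(43) = -1, μ(44) = 0, μ(45) = 0, μ(46) = 1, μ(47) = -1, μ(48) = 0, μ(49) = 0, μ(50) = 0, μ(51) = 1, μ(52) = 0, μ(53) = -1, μ(54) = 0, μ(55) = 1, μ(56) = 0, μ(57) = 1, μ(58) = 1, μ(59) = -1, μ(60) = 0, μ(61) = -1, μ(62) = 1, μ(63) = 0, μ(64) = 0, μ(65) = 1, μ(66) = -1, μ(67) = -1, μ(68) = 0, μ(69) = 1, μ(70) = -1, μ(71) = -1, μ(72) = 0, μ(73) = -1, μ(74) = 1, μ(75) = 0, μ(76) = 0, μ(77) = 1, μ(78) = -1, μ(79) = -1, μ(80) = 0, μ(81) = 0, μ(82) = 1, μ(83) = -1, μ(84) = 0, μ(85) = 1, μ(86) = 1, μ(87) = 1, μ(88) = 0, μ(89) = -1, μ(90) = 0, μ(91) = 1, μ(92) = 0, μ(93) = 1, μ(94) = 1, μ(95) = 1, μ(96) = 0, μ(97) = -1, μ(98) = 0, μ(99) = 0, μ(100) = 0, μ(101) = -1, μ(102) = -1, μ(103) = -1, μ(104) = 0, μ(105) = -1, μ(106) = 1, μ(107) = -1, μ(108) = 0, μ(109) = -1, μ(110) = -1, μ(111) = 1, μ(112) = 0, μ(113) = -1, μ(114) = -1, μ(115) = 1, μ(116) = 0, μ(117) = 0, μ(118) = 1, μ(119) = 1, μ(120) = 0, μ(121) = 0, μ(122) = 1, μ(123) = 1, μ(124) = 0, μ(125) = 0, μ(126) = 0, μ(127) = -1, μ(128) = 0. Summing all 128 values: -2. (Mertens function M(x) = Σ_{n ≤ x} μ(n); on average M(x) should be small (PNT ⟺ M(x) = o(x)).)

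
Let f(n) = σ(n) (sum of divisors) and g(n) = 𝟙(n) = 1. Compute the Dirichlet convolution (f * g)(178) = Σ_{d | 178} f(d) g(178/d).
(σ * 𝟙)(178) = 364

Divisors of 178: [1, 2, 89, 178]. For each d | 178:
  d = 1: σ(1) · 𝟙(178/1) = 1 · 1 = 1
  d = 2: σ(2) · 𝟙(178/2) = 3 · 1 = 3
  d = 89: σ(89) · 𝟙(178/89) = 90 · 1 = 90
  d = 178: σ(178) · 𝟙(178/178) = 270 · 1 = 270
Summing: (σ * 𝟙)(178) = 1 + 3 + 90 + 270 = 364.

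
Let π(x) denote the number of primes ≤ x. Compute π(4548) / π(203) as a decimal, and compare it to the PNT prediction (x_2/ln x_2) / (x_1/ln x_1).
π(4548)/π(203) = 616/46 ≈ 13.3913;  PNT prediction ≈ 14.1333.

π(203) = 46 and π(4548) = 616, so π(4548)/π(203) ≈ 13.3913. The PNT-predicted ratio is (4548/ln(4548)) / (203/ln(203)) ≈ 14.1333. The two agree to within a few percent, as expected.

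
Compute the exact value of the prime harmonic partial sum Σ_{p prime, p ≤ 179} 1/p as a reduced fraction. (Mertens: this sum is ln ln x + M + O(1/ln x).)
Σ 1/p = 57342808417705079663327936281722405984299104369358607649920332497341973/29819592777931214269172453467810429868925511217482600306406141434158090

π(179) = 41, so the primes ≤ 179 are [2, 3, 5, 7, 11, 13, 17, 19, 23, 29, 31, 37, 41, 43, 47, 53, 59, 61, 67, 71, 73, 79, 83, 89, 97, 101, 103, 107, 109, 113, 127, 131, 137, 139, 149, 151, 157, 163, 167, 173, 179]. Summing 1/p over these primes: 57342808417705079663327936281722405984299104369358607649920332497341973/29819592777931214269172453467810429868925511217482600306406141434158090 ≈ 1.9230. Mertens estimate ln ln(179) + 0.2615 ≈ 1.9077.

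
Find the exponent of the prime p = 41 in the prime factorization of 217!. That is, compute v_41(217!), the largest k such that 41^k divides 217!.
v_41(217!) = 5

Legendre's formula: v_p(n!) = Σ_{k ≥ 1} ⌊n / p^k⌋. For p = 41, n = 217, the terms are:
  ⌊217/41^1⌋ = ⌊217/41⌋ = 5
(the next term ⌊217/41^2⌋ = 0, terminating the sum). Summing: v_41(217!) = 5 = 5.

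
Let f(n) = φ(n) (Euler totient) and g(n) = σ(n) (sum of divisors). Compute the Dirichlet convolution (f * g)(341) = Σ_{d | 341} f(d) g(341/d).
(φ * σ)(341) = 1364

Divisors of 341: [1, 11, 31, 341]. For each d | 341:
  d = 1: φ(1) · σ(341/1) = 1 · 384 = 384
  d = 11: φ(11) · σ(341/11) = 10 · 32 = 320
  d = 31: φ(31) · σ(341/31) = 30 · 12 = 360
  d = 341: φ(341) · σ(341/341) = 300 · 1 = 300
Summing: (φ * σ)(341) = 384 + 320 + 360 + 300 = 1364.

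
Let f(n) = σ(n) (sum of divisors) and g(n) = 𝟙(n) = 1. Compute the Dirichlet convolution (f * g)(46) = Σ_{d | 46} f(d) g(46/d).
(σ * 𝟙)(46) = 100

Divisors of 46: [1, 2, 23, 46]. For each d | 46:
  d = 1: σ(1) · 𝟙(46/1) = 1 · 1 = 1
  d = 2: σ(2) · 𝟙(46/2) = 3 · 1 = 3
  d = 23: σ(23) · 𝟙(46/23) = 24 · 1 = 24
  d = 46: σ(46) · 𝟙(46/46) = 72 · 1 = 72
Summing: (σ * 𝟙)(46) = 1 + 3 + 24 + 72 = 100.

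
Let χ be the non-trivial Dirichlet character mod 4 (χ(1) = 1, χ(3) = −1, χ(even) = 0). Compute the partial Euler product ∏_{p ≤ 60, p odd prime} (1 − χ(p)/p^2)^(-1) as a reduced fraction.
∏ = 21166213940439075800336462671/23105733135420641771520000000

The odd primes p ≤ 60 are [3, 5, 7, 11, 13, 17, 19, 23, 29, 31, 37, 41, 43, 47, 53, 59]. For each, χ(p) = 1 if p ≡ 1 mod 4, χ(p) = −1 if p ≡ 3 mod 4. Taking (1 − χ(p)/p^2)^(-1) = p^2/(p^2 − χ(p)): (1 − (-1)/3^2)^(-1) · (1 − (1)/5^2)^(-1) · (1 − (-1)/7^2)^(-1) · (1 − (-1)/11^2)^(-1) · (1 − (1)/13^2)^(-1) · (1 − (1)/17^2)^(-1) · (1 − (-1)/19^2)^(-1) · (1 − (-1)/23^2)^(-1) · (1 − (1)/29^2)^(-1) · (1 − (-1)/31^2)^(-1) · (1 − (1)/37^2)^(-1) · (1 − (1)/41^2)^(-1) · (1 − (-1)/43^2)^(-1) · (1 − (-1)/47^2)^(-1) · (1 − (1)/53^2)^(-1) · (1 − (-1)/59^2)^(-1) = 21166213940439075800336462671/23105733135420641771520000000.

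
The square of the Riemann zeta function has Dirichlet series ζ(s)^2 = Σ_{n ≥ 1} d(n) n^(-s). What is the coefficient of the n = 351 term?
d(351) = 8

ζ(s)^2 = (Σ 1/m^s)(Σ 1/k^s). The coefficient of 1/n^s in the product is the number of ordered pairs (m, k) with mk = n, which equals d(n). For n = 351, divisors are [1, 3, 9, 13, 27, 39, 117, 351], so d(351) = 8.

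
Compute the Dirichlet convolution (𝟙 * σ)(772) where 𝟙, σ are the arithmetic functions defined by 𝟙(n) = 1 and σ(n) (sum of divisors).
(𝟙 * σ)(772) = 2145

Divisors of 772: [1, 2, 4, 193, 386, 772]. For each d | 772:
  d = 1: 𝟙(1) · σ(772/1) = 1 · 1358 = 1358
  d = 2: 𝟙(2) · σ(772/2) = 1 · 582 = 582
  d = 4: 𝟙(4) · σ(772/4) = 1 · 194 = 194
  d = 193: 𝟙(193) · σ(772/193) = 1 · 7 = 7
  d = 386: 𝟙(386) · σ(772/386) = 1 · 3 = 3
  d = 772: 𝟙(772) · σ(772/772) = 1 · 1 = 1
Summing: (𝟙 * σ)(772) = 1358 + 582 + 194 + 7 + 3 + 1 = 2145.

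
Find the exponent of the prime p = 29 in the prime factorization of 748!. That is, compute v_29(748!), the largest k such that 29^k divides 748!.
v_29(748!) = 25

Legendre's formula: v_p(n!) = Σ_{k ≥ 1} ⌊n / p^k⌋. For p = 29, n = 748, the terms are:
  ⌊748/29^1⌋ = ⌊748/29⌋ = 25
(the next term ⌊748/29^2⌋ = 0, terminating the sum). Summing: v_29(748!) = 25 = 25.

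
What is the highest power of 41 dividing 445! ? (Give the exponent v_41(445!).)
v_41(445!) = 10

Legendre's formula: v_p(n!) = Σ_{k ≥ 1} ⌊n / p^k⌋. For p = 41, n = 445, the terms are:
  ⌊445/41^1⌋ = ⌊445/41⌋ = 10
(the next term ⌊445/41^2⌋ = 0, terminating the sum). Summing: v_41(445!) = 10 = 10.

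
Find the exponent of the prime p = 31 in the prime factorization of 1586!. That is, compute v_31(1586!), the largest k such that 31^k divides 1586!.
v_31(1586!) = 52

Legendre's formula: v_p(n!) = Σ_{k ≥ 1} ⌊n / p^k⌋. For p = 31, n = 1586, the terms are:
  ⌊1586/31^1⌋ = ⌊1586/31⌋ = 51
  ⌊1586/31^2⌋ = ⌊1586/961⌋ = 1
(the next term ⌊1586/31^3⌋ = 0, terminating the sum). Summing: v_31(1586!) = 51 + 1 = 52.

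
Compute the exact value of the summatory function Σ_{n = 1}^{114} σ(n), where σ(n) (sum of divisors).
Σ_{n ≤ 114} σ(n) = 10753

Compute σ(n) for each 1 ≤ n ≤ 114: σ(1) = 1, σ(2) = 3, σ(3) = 4, σ(4) = 7, σ(5) = 6, σ(6) = 12, σ(7) = 8, σ(8) = 15, σ(9) = 13, σ(10) = 18, σ(11) = 12, σ(12) = 28, σ(13) = 14, σ(14) = 24, σ(15) = 24, σ(16) = 31, σ(17) = 18, σ(18) = 39, σ(19) = 20, σ(20) = 42, σ(21) = 32, σ(22) = 36, σ(23) = 24, σ(24) = 60, σ(25) = 31, σ(26) = 42, σ(27) = 40, σ(28) = 56, σ(29) = 30, σ(30) = 72, σ(31) = 32, σ(32) = 63, σ(33) = 48, σ(34) = 54, σ(35) = 48, σ(36) = 91, σ(37) = 38, σ(38) = 60, σ(39) = 56, σ(40) = 90, σ(41) = 42, σ(42) = 96, σ(43) = 44, σ(44) = 84, σ(45) = 78, σ(46) = 72, σ(47) = 48, σ(48) = 124, σ(49) = 57, σ(50) = 93, σ(51) = 72, σ(52) = 98, σ(53) = 54, σ(54) = 120, σ(55) = 72, σ(56) = 120, σ(57) = 80, σ(58) = 90, σ(59) = 60, σ(60) = 168, σ(61) = 62, σ(62) = 96, σ(63) = 104, σ(64) = 127, σ(65) = 84, σ(66) = 144, σ(67) = 68, σ(68) = 126, σ(69) = 96, σ(70) = 144, σ(71) = 72, σ(72) = 195, σ(73) = 74, σ(74) = 114, σ(75) = 124, σ(76) = 140, σ(77) = 96, σ(78) = 168, σ(79) = 80, σ(80) = 186, σ(81) = 121, σ(82) = 126, σ(83) = 84, σ(84) = 224, σ(85) = 108, σ(86) = 132, σ(87) = 120, σ(88) = 180, σ(89) = 90, σ(90) = 234, σ(91) = 112, σ(92) = 168, σ(93) = 128, σ(94) = 144, σ(95) = 120, σ(96) = 252, σ(97) = 98, σ(98) = 171, σ(99) = 156, σ(100) = 217, σ(101) = 102, σ(102) = 216, σ(103) = 104, σ(104) = 210, σ(105) = 192, σ(106) = 162, σ(107) = 108, σ(108) = 280, σ(109) = 110, σ(110) = 216, σ(111) = 152, σ(112) = 248, σ(113) = 114, σ(114) = 240. Summing all 114 values: 10753. (Average order: Σ_{n ≤ x} σ(n) ~ (π²/12) x². For x = 114, (π²/12)·114² ≈ 10688.78.)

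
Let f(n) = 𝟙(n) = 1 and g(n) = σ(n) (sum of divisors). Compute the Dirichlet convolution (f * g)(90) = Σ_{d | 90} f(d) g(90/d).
(𝟙 * σ)(90) = 504

Divisors of 90: [1, 2, 3, 5, 6, 9, 10, 15, 18, 30, 45, 90]. For each d | 90:
  d = 1: 𝟙(1) · σ(90/1) = 1 · 234 = 234
  d = 2: 𝟙(2) · σ(90/2) = 1 · 78 = 78
  d = 3: 𝟙(3) · σ(90/3) = 1 · 72 = 72
  d = 5: 𝟙(5) · σ(90/5) = 1 · 39 = 39
  d = 6: 𝟙(6) · σ(90/6) = 1 · 24 = 24
  d = 9: 𝟙(9) · σ(90/9) = 1 · 18 = 18
  d = 10: 𝟙(10) · σ(90/10) = 1 · 13 = 13
  d = 15: 𝟙(15) · σ(90/15) = 1 · 12 = 12
  d = 18: 𝟙(18) · σ(90/18) = 1 · 6 = 6
  d = 30: 𝟙(30) · σ(90/30) = 1 · 4 = 4
  d = 45: 𝟙(45) · σ(90/45) = 1 · 3 = 3
  d = 90: 𝟙(90) · σ(90/90) = 1 · 1 = 1
Summing: (𝟙 * σ)(90) = 234 + 78 + 72 + 39 + 24 + 18 + 13 + 12 + 6 + 4 + 3 + 1 = 504.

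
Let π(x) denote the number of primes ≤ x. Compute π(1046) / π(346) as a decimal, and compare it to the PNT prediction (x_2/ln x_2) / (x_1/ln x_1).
π(1046)/π(346) = 175/68 ≈ 2.5735;  PNT prediction ≈ 2.5421.

π(346) = 68 and π(1046) = 175, so π(1046)/π(346) ≈ 2.5735. The PNT-predicted ratio is (1046/ln(1046)) / (346/ln(346)) ≈ 2.5421. The two agree to within a few percent, as expected.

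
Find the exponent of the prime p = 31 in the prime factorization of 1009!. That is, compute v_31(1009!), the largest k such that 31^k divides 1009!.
v_31(1009!) = 33

Legendre's formula: v_p(n!) = Σ_{k ≥ 1} ⌊n / p^k⌋. For p = 31, n = 1009, the terms are:
  ⌊1009/31^1⌋ = ⌊1009/31⌋ = 32
  ⌊1009/31^2⌋ = ⌊1009/961⌋ = 1
(the next term ⌊1009/31^3⌋ = 0, terminating the sum). Summing: v_31(1009!) = 32 + 1 = 33.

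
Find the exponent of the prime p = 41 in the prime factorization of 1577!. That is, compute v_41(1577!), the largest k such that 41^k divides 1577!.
v_41(1577!) = 38

Legendre's formula: v_p(n!) = Σ_{k ≥ 1} ⌊n / p^k⌋. For p = 41, n = 1577, the terms are:
  ⌊1577/41^1⌋ = ⌊1577/41⌋ = 38
(the next term ⌊1577/41^2⌋ = 0, terminating the sum). Summing: v_41(1577!) = 38 = 38.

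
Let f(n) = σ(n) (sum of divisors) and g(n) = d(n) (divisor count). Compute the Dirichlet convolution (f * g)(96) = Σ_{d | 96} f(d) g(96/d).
(σ * d)(96) = 1314

Divisors of 96: [1, 2, 3, 4, 6, 8, 12, 16, 24, 32, 48, 96]. For each d | 96:
  d = 1: σ(1) · d(96/1) = 1 · 12 = 12
  d = 2: σ(2) · d(96/2) = 3 · 10 = 30
  d = 3: σ(3) · d(96/3) = 4 · 6 = 24
  d = 4: σ(4) · d(96/4) = 7 · 8 = 56
  d = 6: σ(6) · d(96/6) = 12 · 5 = 60
  d = 8: σ(8) · d(96/8) = 15 · 6 = 90
  d = 12: σ(12) · d(96/12) = 28 · 4 = 112
  d = 16: σ(16) · d(96/16) = 31 · 4 = 124
  d = 24: σ(24) · d(96/24) = 60 · 3 = 180
  d = 32: σ(32) · d(96/32) = 63 · 2 = 126
  d = 48: σ(48) · d(96/48) = 124 · 2 = 248
  d = 96: σ(96) · d(96/96) = 252 · 1 = 252
Summing: (σ * d)(96) = 12 + 30 + 24 + 56 + 60 + 90 + 112 + 124 + 180 + 126 + 248 + 252 = 1314.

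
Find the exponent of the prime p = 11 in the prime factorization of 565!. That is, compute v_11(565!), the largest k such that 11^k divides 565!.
v_11(565!) = 55

Legendre's formula: v_p(n!) = Σ_{k ≥ 1} ⌊n / p^k⌋. For p = 11, n = 565, the terms are:
  ⌊565/11^1⌋ = ⌊565/11⌋ = 51
  ⌊565/11^2⌋ = ⌊565/121⌋ = 4
(the next term ⌊565/11^3⌋ = 0, terminating the sum). Summing: v_11(565!) = 51 + 4 = 55.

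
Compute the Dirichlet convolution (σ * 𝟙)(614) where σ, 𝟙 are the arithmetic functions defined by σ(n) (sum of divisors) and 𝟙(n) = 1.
(σ * 𝟙)(614) = 1236

Divisors of 614: [1, 2, 307, 614]. For each d | 614:
  d = 1: σ(1) · 𝟙(614/1) = 1 · 1 = 1
  d = 2: σ(2) · 𝟙(614/2) = 3 · 1 = 3
  d = 307: σ(307) · 𝟙(614/307) = 308 · 1 = 308
  d = 614: σ(614) · 𝟙(614/614) = 924 · 1 = 924
Summing: (σ * 𝟙)(614) = 1 + 3 + 308 + 924 = 1236.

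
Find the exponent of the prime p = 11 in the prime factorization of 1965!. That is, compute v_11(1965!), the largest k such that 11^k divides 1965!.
v_11(1965!) = 195

Legendre's formula: v_p(n!) = Σ_{k ≥ 1} ⌊n / p^k⌋. For p = 11, n = 1965, the terms are:
  ⌊1965/11^1⌋ = ⌊1965/11⌋ = 178
  ⌊1965/11^2⌋ = ⌊1965/121⌋ = 16
  ⌊1965/11^3⌋ = ⌊1965/1331⌋ = 1
(the next term ⌊1965/11^4⌋ = 0, terminating the sum). Summing: v_11(1965!) = 178 + 16 + 1 = 195.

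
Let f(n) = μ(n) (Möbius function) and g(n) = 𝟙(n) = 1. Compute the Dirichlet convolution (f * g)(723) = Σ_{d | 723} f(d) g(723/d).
(μ * 𝟙)(723) = 0

Divisors of 723: [1, 3, 241, 723]. For each d | 723:
  d = 1: μ(1) · 𝟙(723/1) = 1 · 1 = 1
  d = 3: μ(3) · 𝟙(723/3) = -1 · 1 = -1
  d = 241: μ(241) · 𝟙(723/241) = -1 · 1 = -1
  d = 723: μ(723) · 𝟙(723/723) = 1 · 1 = 1
Summing: (μ * 𝟙)(723) = 1 + -1 + -1 + 1 = 0.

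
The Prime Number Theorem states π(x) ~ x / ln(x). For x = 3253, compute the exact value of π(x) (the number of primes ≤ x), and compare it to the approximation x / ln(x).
π(3253) = 459;  x/ln(x) ≈ 402.23;  relative error ≈ 12.37%.

Directly count primes up to 3253: π(3253) = 459. The PNT approximation gives 3253/ln(3253) ≈ 3253/8.08733 ≈ 402.23. Relative error (π(x) − x/ln(x)) / π(x) ≈ 12.37%; the approximation is known to undercount slightly (Li(x) is a better estimate).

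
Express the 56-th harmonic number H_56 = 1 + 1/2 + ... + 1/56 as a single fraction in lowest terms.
H_56 = 252476961434436524654789/54749786241679275146400

Direct summation: H_56 = 1 + 1/2 + ... + 1/56. The least common denominator is lcm(1, ..., 56) = 164249358725037825439200; over this denominator the numerator is 164249358725037825439200 + 82124679362518912719600 + 54749786241679275146400 + 41062339681259456359800 + 32849871745007565087840 + 27374893120839637573200 + 23464194103576832205600 + 20531169840629728179900 + 18249928747226425048800 + 16424935872503782543920 + 14931759884094347767200 + 13687446560419818786600 + 12634566055772140418400 + 11732097051788416102800 + 10949957248335855029280 + 10265584920314864089950 + 9661726983825754437600 + 9124964373613212524400 + 8644703090791464496800 + 8212467936251891271960 + 7821398034525610735200 + 7465879942047173883600 + 7141276466305992410400 + 6843723280209909393300 + 6569974349001513017568 + 6317283027886070209200 + 6083309582408808349600 + 5866048525894208051400 + 5663770990518545704800 + 5474978624167927514640 + 5298366410485091143200 + 5132792460157432044975 + 4977253294698115922400 + 4830863491912877218800 + 4692838820715366441120 + 4562482186806606262200 + 4439171857433454741600 + 4322351545395732248400 + 4211522018590713472800 + 4106233968125945635980 + 4006081920122873791200 + 3910699017262805367600 + 3819752528489251754400 + 3732939971023586941800 + 3649985749445285009760 + 3570638233152996205200 + 3494667206915698413600 + 3421861640104954696650 + 3352027729082404600800 + 3284987174500756508784 + 3220575661275251479200 + 3158641513943035104600 + 3099044504245996706400 + 3041654791204404174800 + 2986351976818869553440 + 2933024262947104025700 = 757430884303309573964367, so H_56 = 757430884303309573964367/164249358725037825439200; reducing by gcd(757430884303309573964367, 164249358725037825439200) = 3 gives 252476961434436524654789/54749786241679275146400 ≈ 4.61147. (The PNT-adjacent estimate ln(56) + γ ≈ 4.60257 matches within O(1/n).)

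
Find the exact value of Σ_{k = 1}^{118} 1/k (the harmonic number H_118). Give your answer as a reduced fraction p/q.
H_118 = 93018884434841482250701215017315081260434614082769/17379782769567790172972927968296006432665936992320

Direct summation: H_118 = 1 + 1/2 + ... + 1/118. The least common denominator is lcm(1, ..., 118) = 955888052326228459513511038256280353796626534577600; over this denominator the numerator is 955888052326228459513511038256280353796626534577600 + 477944026163114229756755519128140176898313267288800 + 318629350775409486504503679418760117932208844859200 + 238972013081557114878377759564070088449156633644400 + 191177610465245691902702207651256070759325306915520 + 159314675387704743252251839709380058966104422429600 + 136555436046604065644787291179468621970946647796800 + 119486006540778557439188879782035044224578316822200 + 106209783591803162168167893139586705977402948286400 + 95588805232622845951351103825628035379662653457760 + 86898913847838950864864639841480032163329684961600 + 79657337693852371626125919854690029483052211214800 + 73529850178940650731808541404329257984355887275200 + 68277718023302032822393645589734310985473323898400 + 63725870155081897300900735883752023586441768971840 + 59743003270389278719594439891017522112289158411100 + 56228708960366379971383002250369432576272149092800 + 53104891795901581084083946569793352988701474143200 + 50309897490854129448079528329277913357717186030400 + 47794402616311422975675551912814017689831326728880 + 45518478682201355214929097059822873990315549265600 + 43449456923919475432432319920740016081664842480800 + 41560350101140367804935262532881754512896805851200 + 39828668846926185813062959927345014741526105607400 + 38235522093049138380540441530251214151865061383104 + 36764925089470325365904270702164628992177943637600 + 35403261197267720722722631046528901992467649428800 + 34138859011651016411196822794867155492736661949200 + 32961656976766498603914173732975184613676777054400 + 31862935077540948650450367941876011793220884485920 + 30835098462136401919790678653428398509568597889600 + 29871501635194639359797219945508761056144579205550 + 28966304615946316954954879947160010721109894987200 + 28114354480183189985691501125184716288136074546400 + 27311087209320813128957458235893724394189329559360 + 26552445897950790542041973284896676494350737071600 + 25834812225033201608473271304223793345854771204800 + 25154948745427064724039764164638956678858593015200 + 24509950059646883577269513801443085994785295758400 + 23897201308155711487837775956407008844915663364440 + 23314342739664108768622220445275130580405525233600 + 22759239341100677607464548529911436995157774632800 + 22229954705261126965430489261773961716200617083200 + 21724728461959737716216159960370008040832421240400 + 21241956718360632433633578627917341195480589657280 + 20780175050570183902467631266440877256448402925600 + 20338043666515499138585341239495326676523968820800 + 19914334423463092906531479963672507370763052803700 + 19507919435229152234969613025638374567278092542400 + 19117761046524569190270220765125607075932530691552 + 18742902986788793323794334083456477525424049697600 + 18382462544735162682952135351082314496088971818800 + 18035623628796763387047378080307176486728802539200 + 17701630598633860361361315523264450996233824714400 + 17379782769567790172972927968296006432665936992320 + 17069429505825508205598411397433577746368330974600 + 16769965830284709816026509443092637785905728676800 + 16480828488383249301957086866487592306838388527200 + 16201492412308956940906966750106446674519093806400 + 15931467538770474325225183970938005896610442242960 + 15670295939774237041205098987807874652403713681600 + 15417549231068200959895339326714199254784298944800 + 15172826227400451738309699019940957996771849755200 + 14935750817597319679898609972754380528072289602775 + 14705970035788130146361708280865851596871177455040 + 14483152307973158477477439973580005360554947493600 + 14266985855615350141992702063526572444725769172800 + 14057177240091594992845750562592358144068037273200 + 13853450033713455934978420844293918170965601950400 + 13655543604660406564478729117946862197094664779680 + 13463212004594767035401563919102540194318683585600 + 13276222948975395271020986642448338247175368535800 + 13094356881181211774157685455565484298583925131200 + 12917406112516600804236635652111896672927385602400 + 12745174031016379460180147176750404717288353794368 + 12577474372713532362019882082319478339429296507600 + 12414130549691278694980662834497147451904240708800 + 12254975029823441788634756900721542997392647879200 + 12099848763623145057133051117168105744261095374400 + 11948600654077855743918887978203504422457831682220 + 11801087065755906907574210348842967330822549809600 + 11657171369832054384311110222637565290202762616800 + 11516723522002752524259169135617835587911163067200 + 11379619670550338803732274264955718497578887316400 + 11245741792073275994276600450073886515254429818560 + 11114977352630563482715244630886980858100308541600 + 10987218992255499534638057910991728204558925684800 + 10862364230979868858108079980185004020416210620200 + 10740315194676724264196753238834610716816028478400 + 10620978359180316216816789313958670597740294828640 + 10504264311277235818829791629189893997765126753600 + 10390087525285091951233815633220438628224201462800 + 10278366154045467306596892884476132836522865963200 + 10169021833257749569292670619747663338261984410400 + 10061979498170825889615905665855582671543437206080 + 9957167211731546453265739981836253685381526401850 + 9854516003363179994984649878930725296872438500800 + 9753959717614576117484806512819187283639046271200 + 9655434871982105651651626649053336907036631662400 + 9558880523262284595135110382562803537966265345776 + 9464238141843846133797138992636439146501252817600 + 9371451493394396661897167041728238762712024848800 + 9280466527439111257412728526760003434918704219200 + 9191231272367581341476067675541157248044485909400 + 9103695736440271042985819411964574798063109853120 + 9017811814398381693523689040153588243364401269600 + 8933533199310546350593561105198881811183425556800 + 8850815299316930180680657761632225498116912357200 + 8769615158956224399206523286754865631161711326400 + 8689891384783895086486463984148003216332968496160 + 8611604075011067202824423768074597781951590401600 + 8534714752912754102799205698716788873184165487300 + 8459186303771933270031071135011330564571916235200 + 8384982915142354908013254721546318892952864338400 + 8312070020228073560987052506576350902579361170240 + 8240414244191624650978543433243796153419194263600 + 8169983353215627859089837933814361998261765252800 + 8100746206154478470453483375053223337259546903200 = 5116038643916281523788566825952329469323903774552295, so H_118 = 5116038643916281523788566825952329469323903774552295/955888052326228459513511038256280353796626534577600; reducing by gcd(5116038643916281523788566825952329469323903774552295, 955888052326228459513511038256280353796626534577600) = 55 gives 93018884434841482250701215017315081260434614082769/17379782769567790172972927968296006432665936992320 ≈ 5.35213. (The PNT-adjacent estimate ln(118) + γ ≈ 5.34790 matches within O(1/n).)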